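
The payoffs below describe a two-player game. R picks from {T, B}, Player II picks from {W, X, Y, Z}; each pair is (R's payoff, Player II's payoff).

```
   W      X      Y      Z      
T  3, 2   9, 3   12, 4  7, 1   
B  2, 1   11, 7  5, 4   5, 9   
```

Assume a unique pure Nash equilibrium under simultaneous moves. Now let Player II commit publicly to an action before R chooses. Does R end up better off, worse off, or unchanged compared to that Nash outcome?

worse off

R best-responds to each possible Player II move:
- W: BR = T, leader payoff 2.
- X: BR = B, leader payoff 7.
- Y: BR = T, leader payoff 4.
- Z: BR = T, leader payoff 1.
Maximizing over 2, 7, 4, 1, Player II chooses X. Subgame-perfect outcome: (B, X) with payoffs (11, 7).
Under simultaneous play:
R's best replies: W→T; X→B; Y→T; Z→T.
Player II's best replies: T→Y; B→Z.
Only (T, Y) has each player best-responding; Nash payoffs (12, 4).
R earns 11 sequentially versus 12 at the Nash outcome: worse off.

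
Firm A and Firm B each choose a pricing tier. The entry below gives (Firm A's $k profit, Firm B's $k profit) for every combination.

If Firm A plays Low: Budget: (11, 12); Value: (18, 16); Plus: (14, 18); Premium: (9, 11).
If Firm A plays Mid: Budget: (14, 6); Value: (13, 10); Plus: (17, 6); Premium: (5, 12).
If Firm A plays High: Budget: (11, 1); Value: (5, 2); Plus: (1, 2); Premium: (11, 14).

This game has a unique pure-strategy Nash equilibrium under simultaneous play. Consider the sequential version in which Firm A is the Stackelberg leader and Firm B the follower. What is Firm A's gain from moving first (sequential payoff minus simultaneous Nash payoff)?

Backward induction with Firm A moving first.
- Low: Firm B compares 12, 16, 18, 11 and picks Plus; Firm A would get 14.
- Mid: Firm B compares 6, 10, 6, 12 and picks Premium; Firm A would get 5.
- High: Firm B compares 1, 2, 2, 14 and picks Premium; Firm A would get 11.
Among 14, 5, 11, the best is 14 at Low. Subgame-perfect outcome: (Low, Plus) with payoffs (14, 18).
Under simultaneous play:
Firm A's best replies: Budget→Mid; Value→Low; Plus→Mid; Premium→High.
Firm B's best replies: Low→Plus; Mid→Premium; High→Premium.
The unique mutual best reply is (High, Premium), giving (11, 14).
Firm A's commitment gain: 14 − 11 = 3.

3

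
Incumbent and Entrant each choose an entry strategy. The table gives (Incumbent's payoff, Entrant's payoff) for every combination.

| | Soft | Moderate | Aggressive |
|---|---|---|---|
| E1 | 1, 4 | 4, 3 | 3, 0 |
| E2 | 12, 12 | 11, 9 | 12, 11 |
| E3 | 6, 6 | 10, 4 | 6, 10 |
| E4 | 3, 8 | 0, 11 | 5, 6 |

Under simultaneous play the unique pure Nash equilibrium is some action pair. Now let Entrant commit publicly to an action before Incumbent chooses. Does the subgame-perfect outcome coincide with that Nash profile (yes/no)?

Backward induction with Entrant moving first.
- Soft: BR = E2, leader payoff 12.
- Moderate: BR = E2, leader payoff 9.
- Aggressive: BR = E2, leader payoff 11.
Among 12, 9, 11, the best is 12 at Soft. Subgame-perfect outcome: (E2, Soft) with payoffs (12, 12).
Under simultaneous play:
Incumbent's best replies: Soft→E2; Moderate→E2; Aggressive→E2.
Entrant's best replies: E1→Soft; E2→Soft; E3→Aggressive; E4→Moderate.
The unique mutual best reply is (E2, Soft), giving (12, 12).
Sequential outcome (E2, Soft) coincides with the Nash profile (E2, Soft).

yes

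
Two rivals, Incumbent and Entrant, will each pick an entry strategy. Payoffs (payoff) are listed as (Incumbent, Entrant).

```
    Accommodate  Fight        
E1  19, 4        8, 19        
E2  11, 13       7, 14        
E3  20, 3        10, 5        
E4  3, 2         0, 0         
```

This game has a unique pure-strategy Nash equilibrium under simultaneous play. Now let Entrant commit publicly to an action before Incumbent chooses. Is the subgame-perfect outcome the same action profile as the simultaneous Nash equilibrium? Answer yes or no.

yes

Work backward from Incumbent's decision.
- Accommodate: BR = E3, leader payoff 3.
- Fight: BR = E3, leader payoff 5.
Among 3, 5, the best is 5 at Fight. Subgame-perfect outcome: (E3, Fight) with payoffs (10, 5).
For the simultaneous game, intersect best replies.
Incumbent's best replies: Accommodate→E3; Fight→E3.
Entrant's best replies: E1→Fight; E2→Fight; E3→Fight; E4→Accommodate.
Only (E3, Fight) has each player best-responding; Nash payoffs (10, 5).
Sequential outcome (E3, Fight) coincides with the Nash profile (E3, Fight).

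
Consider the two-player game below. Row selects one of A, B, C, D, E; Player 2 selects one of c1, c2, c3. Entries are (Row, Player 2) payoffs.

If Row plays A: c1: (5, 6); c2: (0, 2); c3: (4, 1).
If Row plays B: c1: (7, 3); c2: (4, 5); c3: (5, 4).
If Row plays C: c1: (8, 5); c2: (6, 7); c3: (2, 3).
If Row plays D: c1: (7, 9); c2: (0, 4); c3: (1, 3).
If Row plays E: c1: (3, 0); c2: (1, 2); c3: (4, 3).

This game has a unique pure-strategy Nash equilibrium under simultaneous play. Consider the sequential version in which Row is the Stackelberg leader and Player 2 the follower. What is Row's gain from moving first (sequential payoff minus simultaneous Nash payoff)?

1

Work backward from Player 2's decision.
- A → Player 2 plays c1 (best of 6, 2, 1); Row gets 5.
- B → Player 2 plays c2 (best of 3, 5, 4); Row gets 4.
- C → Player 2 plays c2 (best of 5, 7, 3); Row gets 6.
- D → Player 2 plays c1 (best of 9, 4, 3); Row gets 7.
- E → Player 2 plays c3 (best of 0, 2, 3); Row gets 4.
Maximizing over 5, 4, 6, 7, 4, Row chooses D. Subgame-perfect outcome: (D, c1) with payoffs (7, 9).
For the simultaneous game, intersect best replies.
Row's best replies: c1→C; c2→C; c3→B.
Player 2's best replies: A→c1; B→c2; C→c2; D→c1; E→c3.
Only (C, c2) has each player best-responding; Nash payoffs (6, 7).
Row's commitment gain: 7 − 6 = 1.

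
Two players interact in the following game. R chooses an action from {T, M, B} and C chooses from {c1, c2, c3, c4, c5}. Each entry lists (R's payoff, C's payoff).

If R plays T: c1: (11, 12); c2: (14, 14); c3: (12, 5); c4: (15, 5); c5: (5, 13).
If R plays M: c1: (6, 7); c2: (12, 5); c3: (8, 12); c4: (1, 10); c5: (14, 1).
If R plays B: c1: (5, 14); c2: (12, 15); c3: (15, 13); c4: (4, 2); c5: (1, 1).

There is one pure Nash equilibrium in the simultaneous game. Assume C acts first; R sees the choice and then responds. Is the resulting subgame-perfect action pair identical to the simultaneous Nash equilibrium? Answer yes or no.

yes

Work backward from R's decision.
- c1: BR = T, leader payoff 12.
- c2: BR = T, leader payoff 14.
- c3: BR = B, leader payoff 13.
- c4: BR = T, leader payoff 5.
- c5: BR = M, leader payoff 1.
C's induced payoffs are 12, 14, 13, 5, 1, so C commits to c2. Subgame-perfect outcome: (T, c2) with payoffs (14, 14).
For the simultaneous game, intersect best replies.
R's best replies: c1→T; c2→T; c3→B; c4→T; c5→M.
C's best replies: T→c2; M→c3; B→c2.
Only (T, c2) has each player best-responding; Nash payoffs (14, 14).
Sequential outcome (T, c2) coincides with the Nash profile (T, c2).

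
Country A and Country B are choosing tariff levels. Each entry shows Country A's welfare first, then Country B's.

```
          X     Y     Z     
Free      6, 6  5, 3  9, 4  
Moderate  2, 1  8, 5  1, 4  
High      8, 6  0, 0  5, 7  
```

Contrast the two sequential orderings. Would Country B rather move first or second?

If Country A leads: Country B's best replies are Free→X, Moderate→Y, High→Z; Country A's induced payoffs 6, 8, 5; outcome (Moderate, Y), payoffs (8, 5).
If Country B leads: Country A's best replies are X→High, Y→Moderate, Z→Free; Country B's induced payoffs 6, 5, 4; outcome (High, X), payoffs (8, 6).
Country B gets 6 moving first and 5 moving second, so Country B prefers to move first.

first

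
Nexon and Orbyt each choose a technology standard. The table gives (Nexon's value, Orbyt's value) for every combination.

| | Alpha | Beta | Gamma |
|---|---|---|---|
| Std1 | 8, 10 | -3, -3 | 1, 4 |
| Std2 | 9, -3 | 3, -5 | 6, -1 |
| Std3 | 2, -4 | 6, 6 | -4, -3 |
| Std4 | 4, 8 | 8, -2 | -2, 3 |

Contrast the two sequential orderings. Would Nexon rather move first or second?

If Nexon leads: Orbyt's best replies are Std1→Alpha, Std2→Gamma, Std3→Beta, Std4→Alpha; Nexon's induced payoffs 8, 6, 6, 4; outcome (Std1, Alpha), payoffs (8, 10).
If Orbyt leads: Nexon's best replies are Alpha→Std2, Beta→Std4, Gamma→Std2; Orbyt's induced payoffs -3, -2, -1; outcome (Std2, Gamma), payoffs (6, -1).
Nexon gets 8 moving first and 6 moving second, so Nexon prefers to move first.

first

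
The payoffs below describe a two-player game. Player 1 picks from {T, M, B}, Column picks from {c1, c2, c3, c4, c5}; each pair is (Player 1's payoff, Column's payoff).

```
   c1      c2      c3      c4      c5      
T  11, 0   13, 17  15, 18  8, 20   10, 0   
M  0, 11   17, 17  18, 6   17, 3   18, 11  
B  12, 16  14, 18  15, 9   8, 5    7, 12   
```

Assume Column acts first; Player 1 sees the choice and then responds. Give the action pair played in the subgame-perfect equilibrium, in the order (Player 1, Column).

Backward induction with Column moving first.
- c1: BR = B, leader payoff 16.
- c2: BR = M, leader payoff 17.
- c3: BR = M, leader payoff 6.
- c4: BR = M, leader payoff 3.
- c5: BR = M, leader payoff 11.
Column's induced payoffs are 16, 17, 6, 3, 11, so Column commits to c2. Subgame-perfect outcome: (M, c2) with payoffs (17, 17).

(M, c2)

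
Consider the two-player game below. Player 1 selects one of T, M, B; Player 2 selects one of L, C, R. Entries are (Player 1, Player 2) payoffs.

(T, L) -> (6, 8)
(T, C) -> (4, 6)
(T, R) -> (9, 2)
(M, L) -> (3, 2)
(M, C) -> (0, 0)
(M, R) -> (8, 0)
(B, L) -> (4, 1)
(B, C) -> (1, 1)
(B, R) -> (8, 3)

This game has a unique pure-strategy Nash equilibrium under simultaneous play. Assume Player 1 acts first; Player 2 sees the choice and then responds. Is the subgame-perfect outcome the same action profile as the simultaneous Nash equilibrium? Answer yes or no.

no

Solve by backward induction (Player 1 leads).
- T: BR = L, leader payoff 6.
- M: BR = L, leader payoff 3.
- B: BR = R, leader payoff 8.
Among 6, 3, 8, the best is 8 at B. Subgame-perfect outcome: (B, R) with payoffs (8, 3).
For the simultaneous game, intersect best replies.
Player 1's best replies: L→T; C→T; R→T.
Player 2's best replies: T→L; M→L; B→R.
The unique mutual best reply is (T, L), giving (6, 8).
Sequential outcome (B, R) differs from the Nash profile (T, L).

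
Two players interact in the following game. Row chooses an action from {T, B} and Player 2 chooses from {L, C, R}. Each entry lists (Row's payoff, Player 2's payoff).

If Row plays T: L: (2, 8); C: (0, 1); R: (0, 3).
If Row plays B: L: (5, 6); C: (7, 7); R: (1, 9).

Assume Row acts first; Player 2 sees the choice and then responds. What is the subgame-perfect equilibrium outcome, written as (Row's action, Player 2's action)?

Backward induction with Row moving first.
- T: BR = L, leader payoff 2.
- B: BR = R, leader payoff 1.
Among 2, 1, the best is 2 at T. Subgame-perfect outcome: (T, L) with payoffs (2, 8).

(T, L)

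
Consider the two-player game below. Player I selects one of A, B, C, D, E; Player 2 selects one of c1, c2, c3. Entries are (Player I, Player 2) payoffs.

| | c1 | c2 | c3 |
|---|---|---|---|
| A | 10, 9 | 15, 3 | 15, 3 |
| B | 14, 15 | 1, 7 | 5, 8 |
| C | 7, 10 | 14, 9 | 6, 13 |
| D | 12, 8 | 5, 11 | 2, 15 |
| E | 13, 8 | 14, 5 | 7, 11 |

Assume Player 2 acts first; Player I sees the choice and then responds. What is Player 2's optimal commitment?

Work backward from Player I's decision.
- c1 → Player I plays B (best of 10, 14, 7, 12, 13); Player 2 gets 15.
- c2 → Player I plays A (best of 15, 1, 14, 5, 14); Player 2 gets 3.
- c3 → Player I plays A (best of 15, 5, 6, 2, 7); Player 2 gets 3.
Player 2's induced payoffs are 15, 3, 3, so Player 2 commits to c1. Subgame-perfect outcome: (B, c1) with payoffs (14, 15).

c1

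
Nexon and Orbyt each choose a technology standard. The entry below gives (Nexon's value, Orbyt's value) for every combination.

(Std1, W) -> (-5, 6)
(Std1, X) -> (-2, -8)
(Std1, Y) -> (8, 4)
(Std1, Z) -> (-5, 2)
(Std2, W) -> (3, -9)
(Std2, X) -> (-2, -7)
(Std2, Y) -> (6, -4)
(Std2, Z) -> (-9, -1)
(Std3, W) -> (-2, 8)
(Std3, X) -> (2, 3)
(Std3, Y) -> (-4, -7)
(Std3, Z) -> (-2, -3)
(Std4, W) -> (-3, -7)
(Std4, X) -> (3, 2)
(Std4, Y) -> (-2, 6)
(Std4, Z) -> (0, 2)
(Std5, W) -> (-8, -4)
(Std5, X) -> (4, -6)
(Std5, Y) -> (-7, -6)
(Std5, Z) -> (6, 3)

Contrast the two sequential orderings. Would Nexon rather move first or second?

If Nexon leads: Orbyt's best replies are Std1→W, Std2→Z, Std3→W, Std4→Y, Std5→Z; Nexon's induced payoffs -5, -9, -2, -2, 6; outcome (Std5, Z), payoffs (6, 3).
If Orbyt leads: Nexon's best replies are W→Std2, X→Std5, Y→Std1, Z→Std5; Orbyt's induced payoffs -9, -6, 4, 3; outcome (Std1, Y), payoffs (8, 4).
Nexon gets 6 moving first and 8 moving second, so Nexon prefers to move second.

second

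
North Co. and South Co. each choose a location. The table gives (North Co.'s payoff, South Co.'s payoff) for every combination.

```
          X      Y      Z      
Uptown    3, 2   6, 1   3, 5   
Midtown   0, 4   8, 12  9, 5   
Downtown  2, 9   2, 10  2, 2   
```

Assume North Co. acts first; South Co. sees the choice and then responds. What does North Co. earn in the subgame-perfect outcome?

8

Work backward from South Co.'s decision.
- Uptown → South Co. plays Z (best of 2, 1, 5); North Co. gets 3.
- Midtown → South Co. plays Y (best of 4, 12, 5); North Co. gets 8.
- Downtown → South Co. plays Y (best of 9, 10, 2); North Co. gets 2.
Maximizing over 3, 8, 2, North Co. chooses Midtown. Subgame-perfect outcome: (Midtown, Y) with payoffs (8, 12).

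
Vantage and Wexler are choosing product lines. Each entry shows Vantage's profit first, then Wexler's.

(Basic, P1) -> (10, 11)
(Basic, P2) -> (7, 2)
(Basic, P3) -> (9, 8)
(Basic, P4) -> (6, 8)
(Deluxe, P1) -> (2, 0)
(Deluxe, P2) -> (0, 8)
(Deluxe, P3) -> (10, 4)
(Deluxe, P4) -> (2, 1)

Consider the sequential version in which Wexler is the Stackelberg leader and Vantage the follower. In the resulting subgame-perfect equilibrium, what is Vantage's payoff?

Work backward from Vantage's decision.
- P1: Vantage compares 10, 2 and picks Basic; Wexler would get 11.
- P2: Vantage compares 7, 0 and picks Basic; Wexler would get 2.
- P3: Vantage compares 9, 10 and picks Deluxe; Wexler would get 4.
- P4: Vantage compares 6, 2 and picks Basic; Wexler would get 8.
Wexler's induced payoffs are 11, 2, 4, 8, so Wexler commits to P1. Subgame-perfect outcome: (Basic, P1) with payoffs (10, 11).

10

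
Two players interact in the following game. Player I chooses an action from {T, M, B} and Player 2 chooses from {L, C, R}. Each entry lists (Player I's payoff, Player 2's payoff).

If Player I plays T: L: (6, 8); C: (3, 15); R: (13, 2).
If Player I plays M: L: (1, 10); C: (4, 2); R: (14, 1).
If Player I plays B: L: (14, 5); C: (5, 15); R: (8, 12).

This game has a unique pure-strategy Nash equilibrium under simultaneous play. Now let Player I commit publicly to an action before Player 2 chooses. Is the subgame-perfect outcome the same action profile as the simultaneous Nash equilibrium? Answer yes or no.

yes

Backward induction with Player I moving first.
- T → Player 2 plays C (best of 8, 15, 2); Player I gets 3.
- M → Player 2 plays L (best of 10, 2, 1); Player I gets 1.
- B → Player 2 plays C (best of 5, 15, 12); Player I gets 5.
Maximizing over 3, 1, 5, Player I chooses B. Subgame-perfect outcome: (B, C) with payoffs (5, 15).
Under simultaneous play:
Player I's best replies: L→B; C→B; R→M.
Player 2's best replies: T→C; M→L; B→C.
Only (B, C) has each player best-responding; Nash payoffs (5, 15).
Sequential outcome (B, C) coincides with the Nash profile (B, C).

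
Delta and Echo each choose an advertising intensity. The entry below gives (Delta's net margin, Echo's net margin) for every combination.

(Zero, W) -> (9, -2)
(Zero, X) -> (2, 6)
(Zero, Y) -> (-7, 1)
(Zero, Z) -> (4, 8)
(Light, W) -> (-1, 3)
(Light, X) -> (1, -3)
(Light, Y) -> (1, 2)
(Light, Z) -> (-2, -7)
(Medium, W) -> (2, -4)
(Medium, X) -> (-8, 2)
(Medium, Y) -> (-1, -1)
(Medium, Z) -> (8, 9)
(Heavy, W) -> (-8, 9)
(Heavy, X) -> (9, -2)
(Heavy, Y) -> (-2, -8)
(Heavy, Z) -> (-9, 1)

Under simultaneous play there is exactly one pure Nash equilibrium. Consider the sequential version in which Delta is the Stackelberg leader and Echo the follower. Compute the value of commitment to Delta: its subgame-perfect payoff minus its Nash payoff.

0

Backward induction with Delta moving first.
- Zero: BR = Z, leader payoff 4.
- Light: BR = W, leader payoff -1.
- Medium: BR = Z, leader payoff 8.
- Heavy: BR = W, leader payoff -8.
Among 4, -1, 8, -8, the best is 8 at Medium. Subgame-perfect outcome: (Medium, Z) with payoffs (8, 9).
Now find the simultaneous Nash equilibrium.
Delta's best replies: W→Zero; X→Heavy; Y→Light; Z→Medium.
Echo's best replies: Zero→Z; Light→W; Medium→Z; Heavy→W.
The unique mutual best reply is (Medium, Z), giving (8, 9).
Delta's commitment gain: 8 − 8 = 0.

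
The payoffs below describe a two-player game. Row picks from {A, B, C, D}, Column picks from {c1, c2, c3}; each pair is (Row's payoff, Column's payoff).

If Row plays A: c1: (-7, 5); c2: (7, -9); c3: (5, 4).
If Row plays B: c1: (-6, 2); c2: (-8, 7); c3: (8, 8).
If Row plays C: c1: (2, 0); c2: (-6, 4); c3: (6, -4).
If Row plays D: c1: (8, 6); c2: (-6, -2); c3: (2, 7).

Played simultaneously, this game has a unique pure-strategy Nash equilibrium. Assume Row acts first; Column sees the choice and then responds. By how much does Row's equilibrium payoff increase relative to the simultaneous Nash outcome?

0

Work backward from Column's decision.
- A → Column plays c1 (best of 5, -9, 4); Row gets -7.
- B → Column plays c3 (best of 2, 7, 8); Row gets 8.
- C → Column plays c2 (best of 0, 4, -4); Row gets -6.
- D → Column plays c3 (best of 6, -2, 7); Row gets 2.
Maximizing over -7, 8, -6, 2, Row chooses B. Subgame-perfect outcome: (B, c3) with payoffs (8, 8).
Now find the simultaneous Nash equilibrium.
Row's best replies: c1→D; c2→A; c3→B.
Column's best replies: A→c1; B→c3; C→c2; D→c3.
Only (B, c3) has each player best-responding; Nash payoffs (8, 8).
Row's commitment gain: 8 − 8 = 0.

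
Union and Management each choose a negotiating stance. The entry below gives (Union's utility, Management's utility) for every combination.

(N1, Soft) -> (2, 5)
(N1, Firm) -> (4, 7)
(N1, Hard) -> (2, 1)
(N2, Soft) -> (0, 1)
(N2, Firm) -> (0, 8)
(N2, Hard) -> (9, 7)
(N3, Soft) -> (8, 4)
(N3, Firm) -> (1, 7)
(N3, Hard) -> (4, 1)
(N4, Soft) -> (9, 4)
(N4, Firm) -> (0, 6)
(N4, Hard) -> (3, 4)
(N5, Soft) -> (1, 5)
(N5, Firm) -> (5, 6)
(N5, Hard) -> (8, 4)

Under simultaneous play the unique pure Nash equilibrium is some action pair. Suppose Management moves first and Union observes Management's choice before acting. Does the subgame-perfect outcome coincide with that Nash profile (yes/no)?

no

Work backward from Union's decision.
- Soft: BR = N4, leader payoff 4.
- Firm: BR = N5, leader payoff 6.
- Hard: BR = N2, leader payoff 7.
Management's induced payoffs are 4, 6, 7, so Management commits to Hard. Subgame-perfect outcome: (N2, Hard) with payoffs (9, 7).
For the simultaneous game, intersect best replies.
Union's best replies: Soft→N4; Firm→N5; Hard→N2.
Management's best replies: N1→Firm; N2→Firm; N3→Firm; N4→Firm; N5→Firm.
Only (N5, Firm) has each player best-responding; Nash payoffs (5, 6).
Sequential outcome (N2, Hard) differs from the Nash profile (N5, Firm).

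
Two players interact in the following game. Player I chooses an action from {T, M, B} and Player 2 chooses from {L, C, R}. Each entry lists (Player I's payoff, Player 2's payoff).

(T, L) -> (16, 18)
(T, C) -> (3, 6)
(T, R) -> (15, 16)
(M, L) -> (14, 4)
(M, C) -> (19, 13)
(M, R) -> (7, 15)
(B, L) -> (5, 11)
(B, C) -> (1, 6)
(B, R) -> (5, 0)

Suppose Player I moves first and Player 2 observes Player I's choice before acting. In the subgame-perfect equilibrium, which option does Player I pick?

Work backward from Player 2's decision.
- T: BR = L, leader payoff 16.
- M: BR = R, leader payoff 7.
- B: BR = L, leader payoff 5.
Player I's induced payoffs are 16, 7, 5, so Player I commits to T. Subgame-perfect outcome: (T, L) with payoffs (16, 18).

T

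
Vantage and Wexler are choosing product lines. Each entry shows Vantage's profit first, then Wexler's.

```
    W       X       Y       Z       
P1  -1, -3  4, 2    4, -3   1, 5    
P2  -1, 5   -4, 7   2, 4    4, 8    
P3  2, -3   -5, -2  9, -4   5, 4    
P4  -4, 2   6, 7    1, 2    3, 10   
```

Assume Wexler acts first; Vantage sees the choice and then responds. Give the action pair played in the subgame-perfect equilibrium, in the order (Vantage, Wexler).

(P4, X)

Work backward from Vantage's decision.
- W: Vantage compares -1, -1, 2, -4 and picks P3; Wexler would get -3.
- X: Vantage compares 4, -4, -5, 6 and picks P4; Wexler would get 7.
- Y: Vantage compares 4, 2, 9, 1 and picks P3; Wexler would get -4.
- Z: Vantage compares 1, 4, 5, 3 and picks P3; Wexler would get 4.
Maximizing over -3, 7, -4, 4, Wexler chooses X. Subgame-perfect outcome: (P4, X) with payoffs (6, 7).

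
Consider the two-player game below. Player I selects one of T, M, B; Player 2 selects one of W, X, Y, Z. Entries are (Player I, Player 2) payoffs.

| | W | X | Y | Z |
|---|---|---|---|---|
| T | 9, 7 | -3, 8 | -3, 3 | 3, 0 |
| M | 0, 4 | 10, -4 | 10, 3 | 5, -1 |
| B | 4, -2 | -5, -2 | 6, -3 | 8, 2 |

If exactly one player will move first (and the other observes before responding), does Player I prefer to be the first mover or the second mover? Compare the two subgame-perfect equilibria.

If Player I leads: Player 2's best replies are T→X, M→W, B→Z; Player I's induced payoffs -3, 0, 8; outcome (B, Z), payoffs (8, 2).
If Player 2 leads: Player I's best replies are W→T, X→M, Y→M, Z→B; Player 2's induced payoffs 7, -4, 3, 2; outcome (T, W), payoffs (9, 7).
Player I gets 8 moving first and 9 moving second, so Player I prefers to move second.

second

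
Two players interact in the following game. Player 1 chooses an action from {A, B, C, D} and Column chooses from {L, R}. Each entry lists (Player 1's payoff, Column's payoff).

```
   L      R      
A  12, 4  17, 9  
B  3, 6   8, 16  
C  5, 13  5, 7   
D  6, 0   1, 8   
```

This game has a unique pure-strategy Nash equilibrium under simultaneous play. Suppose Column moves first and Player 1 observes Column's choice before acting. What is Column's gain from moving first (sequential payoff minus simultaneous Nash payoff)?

0

Player 1 best-responds to each possible Column move:
- L: BR = A, leader payoff 4.
- R: BR = A, leader payoff 9.
Among 4, 9, the best is 9 at R. Subgame-perfect outcome: (A, R) with payoffs (17, 9).
Now find the simultaneous Nash equilibrium.
Player 1's best replies: L→A; R→A.
Column's best replies: A→R; B→R; C→L; D→R.
Only (A, R) has each player best-responding; Nash payoffs (17, 9).
Column's commitment gain: 9 − 9 = 0.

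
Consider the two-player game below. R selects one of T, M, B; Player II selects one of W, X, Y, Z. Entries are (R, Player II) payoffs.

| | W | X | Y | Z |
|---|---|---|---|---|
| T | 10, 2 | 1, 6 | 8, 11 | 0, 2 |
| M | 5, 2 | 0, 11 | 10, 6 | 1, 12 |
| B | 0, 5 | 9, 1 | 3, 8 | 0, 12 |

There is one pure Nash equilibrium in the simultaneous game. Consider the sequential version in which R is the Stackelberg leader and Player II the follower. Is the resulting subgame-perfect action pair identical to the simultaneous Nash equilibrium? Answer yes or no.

no

Work backward from Player II's decision.
- T → Player II plays Y (best of 2, 6, 11, 2); R gets 8.
- M → Player II plays Z (best of 2, 11, 6, 12); R gets 1.
- B → Player II plays Z (best of 5, 1, 8, 12); R gets 0.
R's induced payoffs are 8, 1, 0, so R commits to T. Subgame-perfect outcome: (T, Y) with payoffs (8, 11).
For the simultaneous game, intersect best replies.
R's best replies: W→T; X→B; Y→M; Z→M.
Player II's best replies: T→Y; M→Z; B→Z.
The unique mutual best reply is (M, Z), giving (1, 12).
Sequential outcome (T, Y) differs from the Nash profile (M, Z).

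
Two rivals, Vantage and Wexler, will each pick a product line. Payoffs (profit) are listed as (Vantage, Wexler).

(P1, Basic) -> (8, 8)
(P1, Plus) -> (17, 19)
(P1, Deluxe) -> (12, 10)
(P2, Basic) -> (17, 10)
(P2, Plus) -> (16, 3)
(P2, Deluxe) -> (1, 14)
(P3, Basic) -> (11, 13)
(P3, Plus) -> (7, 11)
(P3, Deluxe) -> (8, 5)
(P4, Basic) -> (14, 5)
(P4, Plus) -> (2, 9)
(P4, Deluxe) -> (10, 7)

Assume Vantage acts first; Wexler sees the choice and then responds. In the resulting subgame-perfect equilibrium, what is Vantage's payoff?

17

Work backward from Wexler's decision.
- P1 → Wexler plays Plus (best of 8, 19, 10); Vantage gets 17.
- P2 → Wexler plays Deluxe (best of 10, 3, 14); Vantage gets 1.
- P3 → Wexler plays Basic (best of 13, 11, 5); Vantage gets 11.
- P4 → Wexler plays Plus (best of 5, 9, 7); Vantage gets 2.
Vantage's induced payoffs are 17, 1, 11, 2, so Vantage commits to P1. Subgame-perfect outcome: (P1, Plus) with payoffs (17, 19).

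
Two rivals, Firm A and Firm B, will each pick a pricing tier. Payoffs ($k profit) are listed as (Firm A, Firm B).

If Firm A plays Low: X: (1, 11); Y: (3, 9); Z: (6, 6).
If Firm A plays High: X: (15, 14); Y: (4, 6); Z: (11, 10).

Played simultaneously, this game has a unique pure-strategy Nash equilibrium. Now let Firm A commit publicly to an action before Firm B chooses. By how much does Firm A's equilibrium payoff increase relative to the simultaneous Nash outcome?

Backward induction with Firm A moving first.
- Low: BR = X, leader payoff 1.
- High: BR = X, leader payoff 15.
Firm A's induced payoffs are 1, 15, so Firm A commits to High. Subgame-perfect outcome: (High, X) with payoffs (15, 14).
For the simultaneous game, intersect best replies.
Firm A's best replies: X→High; Y→High; Z→High.
Firm B's best replies: Low→X; High→X.
Only (High, X) has each player best-responding; Nash payoffs (15, 14).
Firm A's commitment gain: 15 − 15 = 0.

0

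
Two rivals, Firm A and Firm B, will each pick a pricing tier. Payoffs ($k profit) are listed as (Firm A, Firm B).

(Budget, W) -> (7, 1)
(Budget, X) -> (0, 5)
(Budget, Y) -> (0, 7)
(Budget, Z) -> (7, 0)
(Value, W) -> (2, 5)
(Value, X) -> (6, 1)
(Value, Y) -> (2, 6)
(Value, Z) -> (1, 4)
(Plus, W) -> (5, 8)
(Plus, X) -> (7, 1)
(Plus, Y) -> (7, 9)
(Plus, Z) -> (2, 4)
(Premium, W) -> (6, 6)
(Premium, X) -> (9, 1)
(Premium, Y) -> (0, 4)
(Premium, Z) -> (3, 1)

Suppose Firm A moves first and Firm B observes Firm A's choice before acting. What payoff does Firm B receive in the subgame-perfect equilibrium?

9

Backward induction with Firm A moving first.
- Budget: Firm B compares 1, 5, 7, 0 and picks Y; Firm A would get 0.
- Value: Firm B compares 5, 1, 6, 4 and picks Y; Firm A would get 2.
- Plus: Firm B compares 8, 1, 9, 4 and picks Y; Firm A would get 7.
- Premium: Firm B compares 6, 1, 4, 1 and picks W; Firm A would get 6.
Among 0, 2, 7, 6, the best is 7 at Plus. Subgame-perfect outcome: (Plus, Y) with payoffs (7, 9).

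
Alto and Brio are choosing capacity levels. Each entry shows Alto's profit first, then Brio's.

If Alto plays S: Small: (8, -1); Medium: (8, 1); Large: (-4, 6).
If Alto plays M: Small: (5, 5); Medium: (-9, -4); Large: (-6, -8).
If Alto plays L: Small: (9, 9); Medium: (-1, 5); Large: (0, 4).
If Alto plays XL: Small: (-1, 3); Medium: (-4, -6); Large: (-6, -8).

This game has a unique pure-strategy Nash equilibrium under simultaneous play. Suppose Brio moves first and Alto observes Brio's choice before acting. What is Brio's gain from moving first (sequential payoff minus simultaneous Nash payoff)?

0

Alto best-responds to each possible Brio move:
- Small: BR = L, leader payoff 9.
- Medium: BR = S, leader payoff 1.
- Large: BR = L, leader payoff 4.
Among 9, 1, 4, the best is 9 at Small. Subgame-perfect outcome: (L, Small) with payoffs (9, 9).
Now find the simultaneous Nash equilibrium.
Alto's best replies: Small→L; Medium→S; Large→L.
Brio's best replies: S→Large; M→Small; L→Small; XL→Small.
Only (L, Small) has each player best-responding; Nash payoffs (9, 9).
Brio's commitment gain: 9 − 9 = 0.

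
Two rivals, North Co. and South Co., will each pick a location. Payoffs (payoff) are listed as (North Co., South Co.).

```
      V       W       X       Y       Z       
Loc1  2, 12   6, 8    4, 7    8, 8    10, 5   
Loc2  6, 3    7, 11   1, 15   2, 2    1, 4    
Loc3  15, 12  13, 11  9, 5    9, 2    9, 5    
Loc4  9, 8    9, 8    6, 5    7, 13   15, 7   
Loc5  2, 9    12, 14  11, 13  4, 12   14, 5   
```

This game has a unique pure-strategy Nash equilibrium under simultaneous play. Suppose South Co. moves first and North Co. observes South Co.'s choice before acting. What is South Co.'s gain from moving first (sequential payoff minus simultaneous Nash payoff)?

1

Work backward from North Co.'s decision.
- V: North Co. compares 2, 6, 15, 9, 2 and picks Loc3; South Co. would get 12.
- W: North Co. compares 6, 7, 13, 9, 12 and picks Loc3; South Co. would get 11.
- X: North Co. compares 4, 1, 9, 6, 11 and picks Loc5; South Co. would get 13.
- Y: North Co. compares 8, 2, 9, 7, 4 and picks Loc3; South Co. would get 2.
- Z: North Co. compares 10, 1, 9, 15, 14 and picks Loc4; South Co. would get 7.
Maximizing over 12, 11, 13, 2, 7, South Co. chooses X. Subgame-perfect outcome: (Loc5, X) with payoffs (11, 13).
Under simultaneous play:
North Co.'s best replies: V→Loc3; W→Loc3; X→Loc5; Y→Loc3; Z→Loc4.
South Co.'s best replies: Loc1→V; Loc2→X; Loc3→V; Loc4→Y; Loc5→W.
The unique mutual best reply is (Loc3, V), giving (15, 12).
South Co.'s commitment gain: 13 − 12 = 1.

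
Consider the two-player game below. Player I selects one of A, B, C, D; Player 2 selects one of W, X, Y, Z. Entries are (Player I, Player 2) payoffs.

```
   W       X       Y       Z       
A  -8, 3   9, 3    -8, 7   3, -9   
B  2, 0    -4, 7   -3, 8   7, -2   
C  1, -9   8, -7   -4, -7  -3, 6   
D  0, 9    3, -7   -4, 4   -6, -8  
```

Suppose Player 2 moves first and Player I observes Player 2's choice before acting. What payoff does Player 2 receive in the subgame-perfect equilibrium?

8

Player I best-responds to each possible Player 2 move:
- W → Player I plays B (best of -8, 2, 1, 0); Player 2 gets 0.
- X → Player I plays A (best of 9, -4, 8, 3); Player 2 gets 3.
- Y → Player I plays B (best of -8, -3, -4, -4); Player 2 gets 8.
- Z → Player I plays B (best of 3, 7, -3, -6); Player 2 gets -2.
Maximizing over 0, 3, 8, -2, Player 2 chooses Y. Subgame-perfect outcome: (B, Y) with payoffs (-3, 8).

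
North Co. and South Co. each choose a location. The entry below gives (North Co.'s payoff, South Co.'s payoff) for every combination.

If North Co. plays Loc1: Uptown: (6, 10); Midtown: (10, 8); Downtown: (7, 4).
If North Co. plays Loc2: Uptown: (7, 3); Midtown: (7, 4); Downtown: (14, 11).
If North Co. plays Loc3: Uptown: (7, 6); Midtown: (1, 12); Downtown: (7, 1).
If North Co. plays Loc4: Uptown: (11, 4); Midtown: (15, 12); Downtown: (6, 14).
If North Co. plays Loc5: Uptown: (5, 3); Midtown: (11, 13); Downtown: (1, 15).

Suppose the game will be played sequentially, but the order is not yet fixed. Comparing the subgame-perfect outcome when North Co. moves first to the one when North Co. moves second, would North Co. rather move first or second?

second

If North Co. leads: South Co.'s best replies are Loc1→Uptown, Loc2→Downtown, Loc3→Midtown, Loc4→Downtown, Loc5→Downtown; North Co.'s induced payoffs 6, 14, 1, 6, 1; outcome (Loc2, Downtown), payoffs (14, 11).
If South Co. leads: North Co.'s best replies are Uptown→Loc4, Midtown→Loc4, Downtown→Loc2; South Co.'s induced payoffs 4, 12, 11; outcome (Loc4, Midtown), payoffs (15, 12).
North Co. gets 14 moving first and 15 moving second, so North Co. prefers to move second.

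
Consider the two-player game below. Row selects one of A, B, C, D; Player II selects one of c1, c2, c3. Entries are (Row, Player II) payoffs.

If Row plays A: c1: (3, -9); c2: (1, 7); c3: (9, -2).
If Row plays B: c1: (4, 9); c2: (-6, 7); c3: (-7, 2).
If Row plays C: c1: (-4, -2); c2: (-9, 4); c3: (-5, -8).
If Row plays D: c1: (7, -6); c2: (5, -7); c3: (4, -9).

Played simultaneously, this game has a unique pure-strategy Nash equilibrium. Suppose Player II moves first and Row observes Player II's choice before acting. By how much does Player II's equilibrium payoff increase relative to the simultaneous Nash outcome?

4

Solve by backward induction (Player II leads).
- c1: BR = D, leader payoff -6.
- c2: BR = D, leader payoff -7.
- c3: BR = A, leader payoff -2.
Player II's induced payoffs are -6, -7, -2, so Player II commits to c3. Subgame-perfect outcome: (A, c3) with payoffs (9, -2).
Now find the simultaneous Nash equilibrium.
Row's best replies: c1→D; c2→D; c3→A.
Player II's best replies: A→c2; B→c1; C→c2; D→c1.
The unique mutual best reply is (D, c1), giving (7, -6).
Player II's commitment gain: -2 − -6 = 4.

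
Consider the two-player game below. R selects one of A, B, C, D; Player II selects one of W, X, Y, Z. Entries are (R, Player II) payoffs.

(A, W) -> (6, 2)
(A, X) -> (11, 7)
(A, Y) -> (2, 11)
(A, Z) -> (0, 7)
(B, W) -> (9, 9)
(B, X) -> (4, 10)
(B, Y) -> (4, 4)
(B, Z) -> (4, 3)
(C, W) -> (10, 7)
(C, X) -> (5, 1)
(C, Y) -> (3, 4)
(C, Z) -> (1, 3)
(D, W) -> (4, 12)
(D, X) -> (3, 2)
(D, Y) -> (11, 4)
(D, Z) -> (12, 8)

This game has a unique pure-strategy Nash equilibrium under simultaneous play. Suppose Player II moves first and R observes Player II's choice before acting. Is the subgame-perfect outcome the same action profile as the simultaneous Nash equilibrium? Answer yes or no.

Work backward from R's decision.
- W: BR = C, leader payoff 7.
- X: BR = A, leader payoff 7.
- Y: BR = D, leader payoff 4.
- Z: BR = D, leader payoff 8.
Among 7, 7, 4, 8, the best is 8 at Z. Subgame-perfect outcome: (D, Z) with payoffs (12, 8).
For the simultaneous game, intersect best replies.
R's best replies: W→C; X→A; Y→D; Z→D.
Player II's best replies: A→Y; B→X; C→W; D→W.
Only (C, W) has each player best-responding; Nash payoffs (10, 7).
Sequential outcome (D, Z) differs from the Nash profile (C, W).

no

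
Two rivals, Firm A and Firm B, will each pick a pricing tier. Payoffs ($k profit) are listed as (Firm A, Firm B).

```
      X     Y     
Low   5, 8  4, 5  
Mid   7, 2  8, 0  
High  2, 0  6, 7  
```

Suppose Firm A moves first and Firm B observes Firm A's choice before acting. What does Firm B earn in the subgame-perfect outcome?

2

Work backward from Firm B's decision.
- Low: Firm B compares 8, 5 and picks X; Firm A would get 5.
- Mid: Firm B compares 2, 0 and picks X; Firm A would get 7.
- High: Firm B compares 0, 7 and picks Y; Firm A would get 6.
Maximizing over 5, 7, 6, Firm A chooses Mid. Subgame-perfect outcome: (Mid, X) with payoffs (7, 2).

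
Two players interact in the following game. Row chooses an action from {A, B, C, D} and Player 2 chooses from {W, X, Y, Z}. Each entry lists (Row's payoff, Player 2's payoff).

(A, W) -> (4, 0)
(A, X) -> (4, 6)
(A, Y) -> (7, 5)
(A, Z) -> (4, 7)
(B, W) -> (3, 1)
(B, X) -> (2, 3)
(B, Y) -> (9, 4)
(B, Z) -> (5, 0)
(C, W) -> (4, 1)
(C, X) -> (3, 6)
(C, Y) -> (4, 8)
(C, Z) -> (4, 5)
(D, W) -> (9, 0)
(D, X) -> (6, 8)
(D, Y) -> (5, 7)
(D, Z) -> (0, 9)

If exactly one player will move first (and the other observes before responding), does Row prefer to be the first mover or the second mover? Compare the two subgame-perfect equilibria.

If Row leads: Player 2's best replies are A→Z, B→Y, C→Y, D→Z; Row's induced payoffs 4, 9, 4, 0; outcome (B, Y), payoffs (9, 4).
If Player 2 leads: Row's best replies are W→D, X→D, Y→B, Z→B; Player 2's induced payoffs 0, 8, 4, 0; outcome (D, X), payoffs (6, 8).
Row gets 9 moving first and 6 moving second, so Row prefers to move first.

first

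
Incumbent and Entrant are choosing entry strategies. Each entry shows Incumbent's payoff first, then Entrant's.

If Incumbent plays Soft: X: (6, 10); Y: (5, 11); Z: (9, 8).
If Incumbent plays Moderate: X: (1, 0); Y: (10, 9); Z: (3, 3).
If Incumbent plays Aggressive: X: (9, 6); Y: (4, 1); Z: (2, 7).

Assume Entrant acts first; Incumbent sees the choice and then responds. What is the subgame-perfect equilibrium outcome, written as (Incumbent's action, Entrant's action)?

Incumbent best-responds to each possible Entrant move:
- X → Incumbent plays Aggressive (best of 6, 1, 9); Entrant gets 6.
- Y → Incumbent plays Moderate (best of 5, 10, 4); Entrant gets 9.
- Z → Incumbent plays Soft (best of 9, 3, 2); Entrant gets 8.
Maximizing over 6, 9, 8, Entrant chooses Y. Subgame-perfect outcome: (Moderate, Y) with payoffs (10, 9).

(Moderate, Y)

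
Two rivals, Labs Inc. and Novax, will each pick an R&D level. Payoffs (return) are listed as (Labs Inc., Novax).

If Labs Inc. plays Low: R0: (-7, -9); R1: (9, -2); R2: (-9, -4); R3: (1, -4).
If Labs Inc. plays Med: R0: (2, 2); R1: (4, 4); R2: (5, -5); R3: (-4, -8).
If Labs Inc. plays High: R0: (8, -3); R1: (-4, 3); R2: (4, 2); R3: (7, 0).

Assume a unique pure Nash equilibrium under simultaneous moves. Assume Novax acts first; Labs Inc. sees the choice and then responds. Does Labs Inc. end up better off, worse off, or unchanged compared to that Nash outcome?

worse off

Solve by backward induction (Novax leads).
- R0 → Labs Inc. plays High (best of -7, 2, 8); Novax gets -3.
- R1 → Labs Inc. plays Low (best of 9, 4, -4); Novax gets -2.
- R2 → Labs Inc. plays Med (best of -9, 5, 4); Novax gets -5.
- R3 → Labs Inc. plays High (best of 1, -4, 7); Novax gets 0.
Among -3, -2, -5, 0, the best is 0 at R3. Subgame-perfect outcome: (High, R3) with payoffs (7, 0).
Under simultaneous play:
Labs Inc.'s best replies: R0→High; R1→Low; R2→Med; R3→High.
Novax's best replies: Low→R1; Med→R1; High→R1.
The unique mutual best reply is (Low, R1), giving (9, -2).
Labs Inc. earns 7 sequentially versus 9 at the Nash outcome: worse off.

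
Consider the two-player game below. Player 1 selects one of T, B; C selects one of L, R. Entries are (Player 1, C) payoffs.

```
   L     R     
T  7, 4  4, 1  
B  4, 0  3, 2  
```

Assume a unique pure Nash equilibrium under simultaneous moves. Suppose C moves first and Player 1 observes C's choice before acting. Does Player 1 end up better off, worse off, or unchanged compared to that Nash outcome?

unchanged

Solve by backward induction (C leads).
- L: BR = T, leader payoff 4.
- R: BR = T, leader payoff 1.
Maximizing over 4, 1, C chooses L. Subgame-perfect outcome: (T, L) with payoffs (7, 4).
For the simultaneous game, intersect best replies.
Player 1's best replies: L→T; R→T.
C's best replies: T→L; B→R.
The unique mutual best reply is (T, L), giving (7, 4).
Player 1 earns 7 sequentially versus 7 at the Nash outcome: unchanged.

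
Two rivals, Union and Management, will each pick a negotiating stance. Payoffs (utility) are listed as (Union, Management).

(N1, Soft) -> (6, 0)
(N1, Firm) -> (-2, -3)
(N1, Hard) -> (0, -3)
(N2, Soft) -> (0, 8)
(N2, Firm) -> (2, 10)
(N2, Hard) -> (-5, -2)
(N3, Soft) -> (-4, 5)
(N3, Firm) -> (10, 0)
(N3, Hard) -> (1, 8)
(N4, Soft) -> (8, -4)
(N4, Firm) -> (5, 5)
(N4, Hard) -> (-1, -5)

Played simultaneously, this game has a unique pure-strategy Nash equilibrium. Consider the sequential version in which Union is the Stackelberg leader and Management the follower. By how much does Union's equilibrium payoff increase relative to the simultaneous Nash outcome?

5

Solve by backward induction (Union leads).
- N1: Management compares 0, -3, -3 and picks Soft; Union would get 6.
- N2: Management compares 8, 10, -2 and picks Firm; Union would get 2.
- N3: Management compares 5, 0, 8 and picks Hard; Union would get 1.
- N4: Management compares -4, 5, -5 and picks Firm; Union would get 5.
Among 6, 2, 1, 5, the best is 6 at N1. Subgame-perfect outcome: (N1, Soft) with payoffs (6, 0).
For the simultaneous game, intersect best replies.
Union's best replies: Soft→N4; Firm→N3; Hard→N3.
Management's best replies: N1→Soft; N2→Firm; N3→Hard; N4→Firm.
The unique mutual best reply is (N3, Hard), giving (1, 8).
Union's commitment gain: 6 − 1 = 5.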